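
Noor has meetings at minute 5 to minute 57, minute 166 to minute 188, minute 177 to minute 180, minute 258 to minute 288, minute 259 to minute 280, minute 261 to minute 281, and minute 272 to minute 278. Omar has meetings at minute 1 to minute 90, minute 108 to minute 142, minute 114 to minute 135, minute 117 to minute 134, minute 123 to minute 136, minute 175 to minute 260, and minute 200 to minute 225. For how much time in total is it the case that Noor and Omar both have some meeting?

First set merges to minute 5 to minute 57, minute 166 to minute 188, minute 258 to minute 288.
Second set merges to minute 1 to minute 90, minute 108 to minute 142, minute 175 to minute 260.
A ∩ B = minute 5 to minute 57, minute 175 to minute 188, minute 258 to minute 260.
Total: 52 minutes + 13 minutes + 2 minutes = 67 minutes.

67 minutes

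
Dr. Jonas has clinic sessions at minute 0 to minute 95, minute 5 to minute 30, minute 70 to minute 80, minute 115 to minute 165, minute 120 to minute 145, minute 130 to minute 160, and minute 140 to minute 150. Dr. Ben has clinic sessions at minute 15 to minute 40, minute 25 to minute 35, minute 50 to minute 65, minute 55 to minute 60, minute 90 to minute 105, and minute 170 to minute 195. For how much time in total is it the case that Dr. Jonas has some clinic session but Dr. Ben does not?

First set merges to minute 0 to minute 95, minute 115 to minute 165.
Second set merges to minute 15 to minute 40, minute 50 to minute 65, minute 90 to minute 105, minute 170 to minute 195.
A \ B = minute 0 to minute 15, minute 40 to minute 50, minute 65 to minute 90, minute 115 to minute 165.
Total: 15 minutes + 10 minutes + 25 minutes + 50 minutes = 100 minutes.

100 minutes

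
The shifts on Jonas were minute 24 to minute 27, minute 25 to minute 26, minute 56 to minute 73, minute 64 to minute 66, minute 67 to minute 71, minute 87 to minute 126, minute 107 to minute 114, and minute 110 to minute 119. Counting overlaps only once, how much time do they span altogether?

Merged: minute 24 to minute 27, minute 56 to minute 73, minute 87 to minute 126.
Lengths: 3 minutes + 17 minutes + 39 minutes = 59 minutes.

59 minutes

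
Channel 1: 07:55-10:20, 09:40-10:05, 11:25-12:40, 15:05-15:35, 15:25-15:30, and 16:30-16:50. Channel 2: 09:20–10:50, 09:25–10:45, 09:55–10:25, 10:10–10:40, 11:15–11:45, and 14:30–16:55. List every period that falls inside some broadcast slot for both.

09:20-10:20, 11:25-11:45, 15:05-15:35, 16:30-16:50

Merge the first list: 07:55-10:20, 11:25-12:40, 15:05-15:35, 16:30-16:50.
Merge the second list: 09:20-10:50, 11:15-11:45, 14:30-16:55.
07:55-10:20 meets the second set on 09:20-10:20.
11:25-12:40 meets the second set on 11:25-11:45.
15:05-15:35 meets the second set on 15:05-15:35.
16:30-16:50 meets the second set on 16:30-16:50.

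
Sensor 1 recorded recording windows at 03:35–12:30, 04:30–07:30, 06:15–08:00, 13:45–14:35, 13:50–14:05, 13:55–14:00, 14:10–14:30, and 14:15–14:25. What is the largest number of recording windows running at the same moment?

3

Walk the sorted start/end points keeping a running depth.
The depth first hits 3 at 06:15.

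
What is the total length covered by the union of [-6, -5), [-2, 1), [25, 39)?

18

Merged: [-6, -5), [-2, 1), [25, 39).
Lengths: 1 + 3 + 14 = 18.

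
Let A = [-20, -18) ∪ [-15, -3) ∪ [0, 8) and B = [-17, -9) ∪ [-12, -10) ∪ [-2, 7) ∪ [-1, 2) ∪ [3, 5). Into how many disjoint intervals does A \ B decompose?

3

Second set merges to [-17, -9), [-2, 7).
A \ B = [-20, -18), [-9, -3), [7, 8).
That is 3 disjoint pieces.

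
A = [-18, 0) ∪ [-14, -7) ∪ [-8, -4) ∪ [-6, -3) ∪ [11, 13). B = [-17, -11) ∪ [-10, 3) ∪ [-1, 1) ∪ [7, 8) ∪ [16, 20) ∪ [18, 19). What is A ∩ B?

First set merges to [-18, 0), [11, 13).
Second set merges to [-17, -11), [-10, 3), [7, 8), [16, 20).
[-18, 0) ∩ B → [-17, -11), [-10, 0).
[11, 13) meets no B interval.

[-17, -11) ∪ [-10, 0)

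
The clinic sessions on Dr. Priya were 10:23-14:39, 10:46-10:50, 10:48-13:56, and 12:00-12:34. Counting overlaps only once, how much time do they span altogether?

4 h 16 min

Merged: 10:23–14:39.
Length: 4 h 16 min.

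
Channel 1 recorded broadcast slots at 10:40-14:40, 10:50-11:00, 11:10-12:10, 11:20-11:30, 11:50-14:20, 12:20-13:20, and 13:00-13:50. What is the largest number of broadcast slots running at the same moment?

4

Walk the sorted start/end points keeping a running depth.
The depth first hits 4 at 13:00.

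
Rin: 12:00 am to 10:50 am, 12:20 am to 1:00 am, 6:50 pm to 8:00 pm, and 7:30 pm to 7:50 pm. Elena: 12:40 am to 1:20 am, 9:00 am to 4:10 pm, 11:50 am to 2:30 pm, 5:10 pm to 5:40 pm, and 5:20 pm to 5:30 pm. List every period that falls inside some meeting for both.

12:40 am–1:20 am, 9:00 am–10:50 am

A, merged: 12:00 am–10:50 am, 6:50 pm–8:00 pm.
B, merged: 12:40 am–1:20 am, 9:00 am–4:10 pm, 5:10 pm–5:40 pm.
12:00 am–10:50 am meets the second set on 12:40 am–1:20 am, 9:00 am–10:50 am.
6:50 pm–8:00 pm: no overlap with the second set.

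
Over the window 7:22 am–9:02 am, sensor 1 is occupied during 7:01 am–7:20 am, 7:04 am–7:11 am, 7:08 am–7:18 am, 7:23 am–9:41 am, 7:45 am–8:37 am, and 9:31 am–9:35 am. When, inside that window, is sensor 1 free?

Covered (merged): 7:01 am–7:20 am, 7:23 am–9:41 am.
Uncovered inside 7:22 am–9:02 am: 7:22 am–7:23 am.

7:22 am–7:23 am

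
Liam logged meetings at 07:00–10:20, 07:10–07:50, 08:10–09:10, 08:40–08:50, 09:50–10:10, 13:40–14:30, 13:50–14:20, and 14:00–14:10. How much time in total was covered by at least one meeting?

Merged: 07:00-10:20, 13:40-14:30.
Lengths: 3 h 20 min + 50 min = 4 h 10 min.

4 h 10 min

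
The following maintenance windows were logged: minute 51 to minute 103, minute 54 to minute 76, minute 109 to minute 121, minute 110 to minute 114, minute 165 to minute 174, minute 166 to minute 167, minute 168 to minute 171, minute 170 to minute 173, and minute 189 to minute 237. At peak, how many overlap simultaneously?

3

Walk the sorted start/end points keeping a running depth.
The depth first hits 3 at minute 170.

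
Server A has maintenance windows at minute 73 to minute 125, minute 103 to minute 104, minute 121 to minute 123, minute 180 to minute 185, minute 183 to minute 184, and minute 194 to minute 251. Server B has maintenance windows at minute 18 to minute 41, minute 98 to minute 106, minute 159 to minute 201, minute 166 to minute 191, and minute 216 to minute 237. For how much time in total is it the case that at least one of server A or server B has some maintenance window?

A, merged: minute 73 to minute 125, minute 180 to minute 185, minute 194 to minute 251.
B, merged: minute 18 to minute 41, minute 98 to minute 106, minute 159 to minute 201, minute 216 to minute 237.
A ∪ B = minute 18 to minute 41, minute 73 to minute 125, minute 159 to minute 251.
Total: 23 minutes + 52 minutes + 92 minutes = 167 minutes.

167 minutes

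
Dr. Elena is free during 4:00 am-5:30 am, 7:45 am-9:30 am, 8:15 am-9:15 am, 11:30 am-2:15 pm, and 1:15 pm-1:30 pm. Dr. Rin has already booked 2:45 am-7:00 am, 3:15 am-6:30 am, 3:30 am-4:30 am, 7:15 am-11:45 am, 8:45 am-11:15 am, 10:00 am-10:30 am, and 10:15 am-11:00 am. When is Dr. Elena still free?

11:45 am-2:15 pm

A, merged: 4:00 am-5:30 am, 7:45 am-9:30 am, 11:30 am-2:15 pm.
B, merged: 2:45 am-7:00 am, 7:15 am-11:45 am.
4:00 am-5:30 am lies entirely inside B → drops out.
7:45 am-9:30 am lies entirely inside B → drops out.
11:30 am-2:15 pm with B removed leaves 11:45 am-2:15 pm.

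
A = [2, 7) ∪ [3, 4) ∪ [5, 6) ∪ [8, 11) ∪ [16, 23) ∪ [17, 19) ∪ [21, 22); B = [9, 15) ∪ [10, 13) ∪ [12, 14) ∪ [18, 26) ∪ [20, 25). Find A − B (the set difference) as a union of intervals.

Merge the first list: [2, 7), [8, 11), [16, 23).
Merge the second list: [9, 15), [18, 26).
[2, 7) is untouched.
[8, 11) with B removed leaves [8, 9).
[16, 23) with B removed leaves [16, 18).

[2, 7) ∪ [8, 9) ∪ [16, 18)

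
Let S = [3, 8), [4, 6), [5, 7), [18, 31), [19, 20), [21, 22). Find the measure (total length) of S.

18

Merged: [3, 8), [18, 31).
Lengths: 5 + 13 = 18.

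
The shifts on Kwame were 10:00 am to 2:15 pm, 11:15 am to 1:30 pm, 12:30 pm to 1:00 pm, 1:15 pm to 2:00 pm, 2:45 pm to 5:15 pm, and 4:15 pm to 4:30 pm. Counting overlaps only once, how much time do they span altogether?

Merged: 10:00 am-2:15 pm, 2:45 pm-5:15 pm.
Lengths: 4 h 15 min + 2 h 30 min = 6 h 45 min.

6 h 45 min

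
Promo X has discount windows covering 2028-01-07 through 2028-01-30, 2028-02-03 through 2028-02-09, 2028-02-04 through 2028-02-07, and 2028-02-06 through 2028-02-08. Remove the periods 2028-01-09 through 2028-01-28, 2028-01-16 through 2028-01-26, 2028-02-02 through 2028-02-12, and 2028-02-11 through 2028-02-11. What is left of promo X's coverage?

A, merged: 2028-01-07 through 2028-01-30, 2028-02-03 through 2028-02-09.
B, merged: 2028-01-09 through 2028-01-28, 2028-02-02 through 2028-02-12.
2028-01-07 through 2028-01-30 minus B → 2028-01-07 through 2028-01-08, 2028-01-29 through 2028-01-30.
2028-02-03 through 2028-02-09: fully covered by B → removed.

2028-01-07 through 2028-01-08, 2028-01-29 through 2028-01-30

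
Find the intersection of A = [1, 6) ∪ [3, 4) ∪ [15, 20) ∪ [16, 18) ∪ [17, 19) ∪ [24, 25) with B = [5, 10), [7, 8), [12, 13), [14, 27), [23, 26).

A, merged: [1, 6), [15, 20), [24, 25).
B, merged: [5, 10), [12, 13), [14, 27).
[1, 6) ∩ B → [5, 6).
[15, 20) ∩ B → [15, 20).
[24, 25) ∩ B → [24, 25).

[5, 6) ∪ [15, 20) ∪ [24, 25)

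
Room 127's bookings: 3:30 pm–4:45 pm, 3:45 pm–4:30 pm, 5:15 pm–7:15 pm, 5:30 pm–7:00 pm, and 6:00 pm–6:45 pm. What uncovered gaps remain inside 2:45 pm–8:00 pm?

2:45 pm-3:30 pm, 4:45 pm-5:15 pm, 7:15 pm-8:00 pm

After merging, the occupied span is 3:30 pm-4:45 pm, 5:15 pm-7:15 pm.
Complement within 2:45 pm-8:00 pm: 2:45 pm-3:30 pm, 4:45 pm-5:15 pm, 7:15 pm-8:00 pm.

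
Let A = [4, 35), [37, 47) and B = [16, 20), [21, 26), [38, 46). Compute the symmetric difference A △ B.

[4, 16) ∪ [20, 21) ∪ [26, 35) ∪ [37, 38) ∪ [46, 47)

A but not B: [4, 16), [20, 21), [26, 35), [37, 38), [46, 47).
B but not A: none.
Combining gives A △ B.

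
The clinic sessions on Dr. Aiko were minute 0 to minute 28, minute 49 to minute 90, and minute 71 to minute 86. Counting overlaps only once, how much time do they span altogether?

69 minutes

Merged: minute 0 to minute 28, minute 49 to minute 90.
Lengths: 28 minutes + 41 minutes = 69 minutes.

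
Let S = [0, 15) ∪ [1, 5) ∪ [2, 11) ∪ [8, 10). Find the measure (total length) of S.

Merged: [0, 15).
Length: 15.

15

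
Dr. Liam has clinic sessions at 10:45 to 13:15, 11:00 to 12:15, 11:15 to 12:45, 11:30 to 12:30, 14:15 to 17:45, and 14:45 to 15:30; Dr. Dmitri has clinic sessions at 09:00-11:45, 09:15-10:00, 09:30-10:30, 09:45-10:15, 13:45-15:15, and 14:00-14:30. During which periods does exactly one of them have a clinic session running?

Merge the first list: 10:45–13:15, 14:15–17:45.
Merge the second list: 09:00–11:45, 13:45–15:15.
A \ B = 11:45–13:15, 15:15–17:45.
B \ A = 09:00–10:45, 13:45–14:15.
Union of the two gives the symmetric difference.

09:00–10:45, 11:45–13:15, 13:45–14:15, 15:15–17:45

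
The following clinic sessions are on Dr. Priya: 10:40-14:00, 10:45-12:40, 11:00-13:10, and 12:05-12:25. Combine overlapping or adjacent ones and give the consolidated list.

10:40–14:00

10:45–12:40 overlaps/touches 10:40–14:00 → extend to 10:40–14:00.
11:00–13:10 overlaps/touches 10:40–14:00 → extend to 10:40–14:00.
12:05–12:25 overlaps/touches 10:40–14:00 → extend to 10:40–14:00.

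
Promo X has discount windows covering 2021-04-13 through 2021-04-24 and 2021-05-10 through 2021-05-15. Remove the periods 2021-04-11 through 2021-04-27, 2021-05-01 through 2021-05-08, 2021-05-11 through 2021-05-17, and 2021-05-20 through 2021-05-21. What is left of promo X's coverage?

2021-04-13 through 2021-04-24: fully covered by B → removed.
2021-05-10 through 2021-05-15 minus B → 2021-05-10 through 2021-05-10.

2021-05-10 through 2021-05-10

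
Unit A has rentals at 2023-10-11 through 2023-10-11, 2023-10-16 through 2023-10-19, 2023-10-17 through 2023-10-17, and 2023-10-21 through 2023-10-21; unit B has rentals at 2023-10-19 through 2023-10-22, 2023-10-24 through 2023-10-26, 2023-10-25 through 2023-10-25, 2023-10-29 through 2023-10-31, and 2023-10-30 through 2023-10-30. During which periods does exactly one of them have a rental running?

2023-10-11 through 2023-10-11, 2023-10-16 through 2023-10-18, 2023-10-20 through 2023-10-20, 2023-10-22 through 2023-10-22, 2023-10-24 through 2023-10-26, 2023-10-29 through 2023-10-31

A, merged: 2023-10-11 through 2023-10-11, 2023-10-16 through 2023-10-19, 2023-10-21 through 2023-10-21.
B, merged: 2023-10-19 through 2023-10-22, 2023-10-24 through 2023-10-26, 2023-10-29 through 2023-10-31.
A but not B: 2023-10-11 through 2023-10-11, 2023-10-16 through 2023-10-18.
B but not A: 2023-10-20 through 2023-10-20, 2023-10-22 through 2023-10-22, 2023-10-24 through 2023-10-26, 2023-10-29 through 2023-10-31.
Combining gives A △ B.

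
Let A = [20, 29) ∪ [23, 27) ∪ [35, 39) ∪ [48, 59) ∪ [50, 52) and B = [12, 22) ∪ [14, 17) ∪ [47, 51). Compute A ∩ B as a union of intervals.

First set merges to [20, 29), [35, 39), [48, 59).
Second set merges to [12, 22), [47, 51).
[20, 29) ∩ B → [20, 22).
[35, 39) meets no B interval.
[48, 59) ∩ B → [48, 51).

[20, 22) ∪ [48, 51)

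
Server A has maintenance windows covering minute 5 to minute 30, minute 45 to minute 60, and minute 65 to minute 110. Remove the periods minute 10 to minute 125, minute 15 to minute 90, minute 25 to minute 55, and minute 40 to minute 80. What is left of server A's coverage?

minute 5 to minute 10

B, merged: minute 10 to minute 125.
minute 5 to minute 30 \ B = minute 5 to minute 10.
minute 45 to minute 60: entirely removed.
minute 65 to minute 110: entirely removed.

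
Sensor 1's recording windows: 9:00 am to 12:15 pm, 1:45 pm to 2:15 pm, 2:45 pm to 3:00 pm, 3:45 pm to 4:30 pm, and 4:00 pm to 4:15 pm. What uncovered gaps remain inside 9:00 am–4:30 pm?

12:15 pm-1:45 pm, 2:15 pm-2:45 pm, 3:00 pm-3:45 pm

After merging, the occupied span is 9:00 am-12:15 pm, 1:45 pm-2:15 pm, 2:45 pm-3:00 pm, 3:45 pm-4:30 pm.
Uncovered inside 9:00 am-4:30 pm: 12:15 pm-1:45 pm, 2:15 pm-2:45 pm, 3:00 pm-3:45 pm.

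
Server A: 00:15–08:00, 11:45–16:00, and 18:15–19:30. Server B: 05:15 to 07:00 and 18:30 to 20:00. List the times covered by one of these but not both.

Only in the first: 00:15–05:15, 07:00–08:00, 11:45–16:00, 18:15–18:30.
Only in the second: 19:30–20:00.
Together these are the periods covered by exactly one.

00:15–05:15, 07:00–08:00, 11:45–16:00, 18:15–18:30, 19:30–20:00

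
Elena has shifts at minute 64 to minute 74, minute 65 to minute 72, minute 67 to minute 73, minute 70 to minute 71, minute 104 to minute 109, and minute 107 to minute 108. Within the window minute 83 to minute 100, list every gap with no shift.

After merging, the occupied span is minute 64 to minute 74, minute 104 to minute 109.
Uncovered inside minute 83 to minute 100: minute 83 to minute 100.

minute 83 to minute 100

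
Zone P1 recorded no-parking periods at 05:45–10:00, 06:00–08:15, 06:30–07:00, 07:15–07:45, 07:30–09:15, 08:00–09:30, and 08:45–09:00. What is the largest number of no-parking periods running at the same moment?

4

Sweep endpoints in order; track running count of active intervals.
Peak of 4 reached at 07:30.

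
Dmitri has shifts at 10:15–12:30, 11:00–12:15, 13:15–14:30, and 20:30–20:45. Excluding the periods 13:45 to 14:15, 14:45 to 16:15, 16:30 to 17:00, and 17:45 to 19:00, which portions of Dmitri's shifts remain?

10:15-12:30, 13:15-13:45, 14:15-14:30, 20:30-20:45

First set merges to 10:15-12:30, 13:15-14:30, 20:30-20:45.
10:15-12:30: nothing removed.
13:15-14:30 \ B = 13:15-13:45, 14:15-14:30.
20:30-20:45: nothing removed.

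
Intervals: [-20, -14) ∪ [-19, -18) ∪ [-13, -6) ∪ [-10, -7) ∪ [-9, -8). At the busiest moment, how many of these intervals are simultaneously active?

3

At -9, 3 of the intervals are simultaneously active.
No point has more.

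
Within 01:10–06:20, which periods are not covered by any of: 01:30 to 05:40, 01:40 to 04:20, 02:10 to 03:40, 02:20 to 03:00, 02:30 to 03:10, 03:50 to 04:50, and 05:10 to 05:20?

After merging, the occupied span is 01:30–05:40.
Complement within 01:10–06:20: 01:10–01:30, 05:40–06:20.

01:10–01:30, 05:40–06:20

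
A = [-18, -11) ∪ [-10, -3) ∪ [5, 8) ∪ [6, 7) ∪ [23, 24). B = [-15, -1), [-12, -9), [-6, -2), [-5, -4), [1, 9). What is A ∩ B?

A, merged: [-18, -11), [-10, -3), [5, 8), [23, 24).
B, merged: [-15, -1), [1, 9).
[-18, -11) overlaps B on [-15, -11).
[-10, -3) overlaps B on [-10, -3).
[5, 8) overlaps B on [5, 8).
[23, 24) falls entirely outside B.

[-15, -11) ∪ [-10, -3) ∪ [5, 8)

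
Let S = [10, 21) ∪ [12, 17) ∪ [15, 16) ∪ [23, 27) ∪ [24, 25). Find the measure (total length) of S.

Merged: [10, 21), [23, 27).
Lengths: 11 + 4 = 15.

15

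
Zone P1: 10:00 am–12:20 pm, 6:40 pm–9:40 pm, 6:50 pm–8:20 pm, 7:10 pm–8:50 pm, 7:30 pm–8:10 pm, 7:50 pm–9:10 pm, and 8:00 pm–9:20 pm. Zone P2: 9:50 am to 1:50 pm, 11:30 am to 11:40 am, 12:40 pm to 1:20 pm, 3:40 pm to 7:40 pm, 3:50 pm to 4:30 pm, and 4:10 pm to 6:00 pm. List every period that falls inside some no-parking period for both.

10:00 am–12:20 pm, 6:40 pm–7:40 pm

Merge the first list: 10:00 am–12:20 pm, 6:40 pm–9:40 pm.
Merge the second list: 9:50 am–1:50 pm, 3:40 pm–7:40 pm.
10:00 am–12:20 pm meets the second set on 10:00 am–12:20 pm.
6:40 pm–9:40 pm meets the second set on 6:40 pm–7:40 pm.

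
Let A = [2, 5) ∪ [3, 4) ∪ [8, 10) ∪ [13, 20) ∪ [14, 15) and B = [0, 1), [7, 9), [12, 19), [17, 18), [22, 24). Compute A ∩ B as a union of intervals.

First set merges to [2, 5), [8, 10), [13, 20).
Second set merges to [0, 1), [7, 9), [12, 19), [22, 24).
[2, 5) falls entirely outside B.
[8, 10) overlaps B on [8, 9).
[13, 20) overlaps B on [13, 19).

[8, 9) ∪ [13, 19)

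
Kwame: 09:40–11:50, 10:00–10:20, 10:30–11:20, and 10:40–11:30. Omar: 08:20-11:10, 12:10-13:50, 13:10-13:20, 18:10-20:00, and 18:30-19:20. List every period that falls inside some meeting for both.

09:40–11:10

Merge the first list: 09:40–11:50.
Merge the second list: 08:20–11:10, 12:10–13:50, 18:10–20:00.
09:40–11:50 overlaps B on 09:40–11:10.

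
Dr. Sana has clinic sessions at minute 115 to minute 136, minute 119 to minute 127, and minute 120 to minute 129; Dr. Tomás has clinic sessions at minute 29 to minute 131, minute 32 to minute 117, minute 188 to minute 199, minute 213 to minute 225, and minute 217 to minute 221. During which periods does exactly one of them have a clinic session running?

A, merged: minute 115 to minute 136.
B, merged: minute 29 to minute 131, minute 188 to minute 199, minute 213 to minute 225.
A \ B = minute 131 to minute 136.
B \ A = minute 29 to minute 115, minute 188 to minute 199, minute 213 to minute 225.
Union of the two gives the symmetric difference.

minute 29 to minute 115, minute 131 to minute 136, minute 188 to minute 199, minute 213 to minute 225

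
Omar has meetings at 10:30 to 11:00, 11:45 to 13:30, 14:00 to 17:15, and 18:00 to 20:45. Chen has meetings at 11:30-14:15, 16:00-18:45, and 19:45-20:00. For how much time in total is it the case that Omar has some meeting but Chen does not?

A \ B = 10:30–11:00, 14:15–16:00, 18:45–19:45, 20:00–20:45.
Total: 30 min + 1 h 45 min + 1 h + 45 min = 4 h.

4 h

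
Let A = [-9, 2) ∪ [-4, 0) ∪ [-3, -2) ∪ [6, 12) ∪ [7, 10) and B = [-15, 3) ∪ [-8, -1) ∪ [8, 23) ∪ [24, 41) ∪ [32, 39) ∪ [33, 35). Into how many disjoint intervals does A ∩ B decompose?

2

A, merged: [-9, 2), [6, 12).
B, merged: [-15, 3), [8, 23), [24, 41).
A ∩ B = [-9, 2), [8, 12).
That is 2 disjoint pieces.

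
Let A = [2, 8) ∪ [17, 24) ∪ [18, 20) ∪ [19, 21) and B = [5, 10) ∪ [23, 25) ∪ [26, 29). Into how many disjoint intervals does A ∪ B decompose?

A, merged: [2, 8), [17, 24).
A ∪ B = [2, 10), [17, 25), [26, 29).
That is 3 disjoint pieces.

3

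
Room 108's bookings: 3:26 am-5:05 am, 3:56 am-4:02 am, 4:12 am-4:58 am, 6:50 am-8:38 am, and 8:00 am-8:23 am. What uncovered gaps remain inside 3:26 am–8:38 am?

Covered (merged): 3:26 am–5:05 am, 6:50 am–8:38 am.
Uncovered inside 3:26 am–8:38 am: 5:05 am–6:50 am.

5:05 am–6:50 am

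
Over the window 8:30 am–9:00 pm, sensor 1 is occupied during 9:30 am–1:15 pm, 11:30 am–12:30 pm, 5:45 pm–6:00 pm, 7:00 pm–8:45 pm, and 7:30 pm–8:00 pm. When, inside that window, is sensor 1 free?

8:30 am-9:30 am, 1:15 pm-5:45 pm, 6:00 pm-7:00 pm, 8:45 pm-9:00 pm

Covered (merged): 9:30 am-1:15 pm, 5:45 pm-6:00 pm, 7:00 pm-8:45 pm.
Complement within 8:30 am-9:00 pm: 8:30 am-9:30 am, 1:15 pm-5:45 pm, 6:00 pm-7:00 pm, 8:45 pm-9:00 pm.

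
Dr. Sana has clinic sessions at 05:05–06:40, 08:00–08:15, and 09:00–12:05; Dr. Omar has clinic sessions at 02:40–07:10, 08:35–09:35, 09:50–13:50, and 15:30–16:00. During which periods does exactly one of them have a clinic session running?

Only in the first: 08:00–08:15, 09:35–09:50.
Only in the second: 02:40–05:05, 06:40–07:10, 08:35–09:00, 12:05–13:50, 15:30–16:00.
Together these are the periods covered by exactly one.

02:40–05:05, 06:40–07:10, 08:00–08:15, 08:35–09:00, 09:35–09:50, 12:05–13:50, 15:30–16:00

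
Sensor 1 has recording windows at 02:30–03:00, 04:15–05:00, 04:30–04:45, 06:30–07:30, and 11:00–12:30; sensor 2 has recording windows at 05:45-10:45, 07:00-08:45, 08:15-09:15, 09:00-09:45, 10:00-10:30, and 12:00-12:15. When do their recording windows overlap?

06:30-07:30, 12:00-12:15

A, merged: 02:30-03:00, 04:15-05:00, 06:30-07:30, 11:00-12:30.
B, merged: 05:45-10:45, 12:00-12:15.
02:30-03:00 falls entirely outside B.
04:15-05:00 falls entirely outside B.
06:30-07:30 overlaps B on 06:30-07:30.
11:00-12:30 overlaps B on 12:00-12:15.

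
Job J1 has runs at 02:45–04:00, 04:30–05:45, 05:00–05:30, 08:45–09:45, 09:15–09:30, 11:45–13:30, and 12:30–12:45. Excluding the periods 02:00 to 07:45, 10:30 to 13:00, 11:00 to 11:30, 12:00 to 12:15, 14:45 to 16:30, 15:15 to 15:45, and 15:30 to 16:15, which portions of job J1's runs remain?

Merge the first list: 02:45–04:00, 04:30–05:45, 08:45–09:45, 11:45–13:30.
Merge the second list: 02:00–07:45, 10:30–13:00, 14:45–16:30.
02:45–04:00: fully covered by B → removed.
04:30–05:45: fully covered by B → removed.
08:45–09:45: no B overlap → unchanged.
11:45–13:30 minus B → 13:00–13:30.

08:45–09:45, 13:00–13:30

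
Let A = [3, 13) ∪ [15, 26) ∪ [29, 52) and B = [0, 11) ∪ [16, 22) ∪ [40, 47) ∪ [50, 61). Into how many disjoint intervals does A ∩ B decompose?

4

A ∩ B = [3, 11), [16, 22), [40, 47), [50, 52).
That is 4 disjoint pieces.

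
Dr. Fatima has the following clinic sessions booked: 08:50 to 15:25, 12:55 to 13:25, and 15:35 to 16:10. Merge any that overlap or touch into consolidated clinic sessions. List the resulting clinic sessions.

12:55-13:25 overlaps/touches 08:50-15:25 → extend to 08:50-15:25.
15:35-16:10 is disjoint → start new block.

08:50-15:25, 15:35-16:10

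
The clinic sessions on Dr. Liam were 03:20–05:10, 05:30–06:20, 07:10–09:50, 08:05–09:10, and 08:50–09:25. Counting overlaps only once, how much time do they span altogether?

Merged: 03:20–05:10, 05:30–06:20, 07:10–09:50.
Lengths: 1 h 50 min + 50 min + 2 h 40 min = 5 h 20 min.

5 h 20 min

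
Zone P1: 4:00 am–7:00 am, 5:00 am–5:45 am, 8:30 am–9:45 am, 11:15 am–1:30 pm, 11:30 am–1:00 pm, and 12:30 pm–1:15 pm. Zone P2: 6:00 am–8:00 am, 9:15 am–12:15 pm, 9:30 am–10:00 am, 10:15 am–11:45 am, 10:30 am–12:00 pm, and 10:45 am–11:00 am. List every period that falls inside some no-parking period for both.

First set merges to 4:00 am-7:00 am, 8:30 am-9:45 am, 11:15 am-1:30 pm.
Second set merges to 6:00 am-8:00 am, 9:15 am-12:15 pm.
4:00 am-7:00 am overlaps B on 6:00 am-7:00 am.
8:30 am-9:45 am overlaps B on 9:15 am-9:45 am.
11:15 am-1:30 pm overlaps B on 11:15 am-12:15 pm.

6:00 am-7:00 am, 9:15 am-9:45 am, 11:15 am-12:15 pm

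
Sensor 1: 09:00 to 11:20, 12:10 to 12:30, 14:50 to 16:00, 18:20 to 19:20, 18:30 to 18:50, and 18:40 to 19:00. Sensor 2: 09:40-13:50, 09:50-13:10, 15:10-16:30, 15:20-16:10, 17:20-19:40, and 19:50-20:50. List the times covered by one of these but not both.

First set merges to 09:00-11:20, 12:10-12:30, 14:50-16:00, 18:20-19:20.
Second set merges to 09:40-13:50, 15:10-16:30, 17:20-19:40, 19:50-20:50.
A but not B: 09:00-09:40, 14:50-15:10.
B but not A: 11:20-12:10, 12:30-13:50, 16:00-16:30, 17:20-18:20, 19:20-19:40, 19:50-20:50.
Combining gives A △ B.

09:00-09:40, 11:20-12:10, 12:30-13:50, 14:50-15:10, 16:00-16:30, 17:20-18:20, 19:20-19:40, 19:50-20:50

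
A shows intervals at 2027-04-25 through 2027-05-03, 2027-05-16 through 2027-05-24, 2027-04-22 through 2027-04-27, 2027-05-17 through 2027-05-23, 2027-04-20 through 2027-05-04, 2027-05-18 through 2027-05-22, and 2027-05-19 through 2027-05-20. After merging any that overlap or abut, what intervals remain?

2027-04-20 through 2027-05-04, 2027-05-16 through 2027-05-24

Sort by start: 2027-04-20 through 2027-05-04, 2027-04-22 through 2027-04-27, 2027-04-25 through 2027-05-03, 2027-05-16 through 2027-05-24, 2027-05-17 through 2027-05-23, 2027-05-18 through 2027-05-22, 2027-05-19 through 2027-05-20.
2027-04-22 through 2027-04-27 overlaps/touches 2027-04-20 through 2027-05-04 → extend to 2027-04-20 through 2027-05-04.
2027-04-25 through 2027-05-03 overlaps/touches 2027-04-20 through 2027-05-04 → extend to 2027-04-20 through 2027-05-04.
2027-05-16 through 2027-05-24 is disjoint → start new block.
2027-05-17 through 2027-05-23 overlaps/touches 2027-05-16 through 2027-05-24 → extend to 2027-05-16 through 2027-05-24.
2027-05-18 through 2027-05-22 overlaps/touches 2027-05-16 through 2027-05-24 → extend to 2027-05-16 through 2027-05-24.
2027-05-19 through 2027-05-20 overlaps/touches 2027-05-16 through 2027-05-24 → extend to 2027-05-16 through 2027-05-24.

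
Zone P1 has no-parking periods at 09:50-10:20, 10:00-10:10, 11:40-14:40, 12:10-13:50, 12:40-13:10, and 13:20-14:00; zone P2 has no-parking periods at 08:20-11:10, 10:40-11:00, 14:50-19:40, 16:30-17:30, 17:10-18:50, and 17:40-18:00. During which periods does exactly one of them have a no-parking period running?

08:20–09:50, 10:20–11:10, 11:40–14:40, 14:50–19:40

Merge the first list: 09:50–10:20, 11:40–14:40.
Merge the second list: 08:20–11:10, 14:50–19:40.
Only in the first: 11:40–14:40.
Only in the second: 08:20–09:50, 10:20–11:10, 14:50–19:40.
Together these are the periods covered by exactly one.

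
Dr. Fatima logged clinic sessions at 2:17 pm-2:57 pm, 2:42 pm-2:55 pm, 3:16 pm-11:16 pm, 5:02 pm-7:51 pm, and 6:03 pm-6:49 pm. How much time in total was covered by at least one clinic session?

8 h 40 min

Merged: 2:17 pm–2:57 pm, 3:16 pm–11:16 pm.
Lengths: 40 min + 8 h = 8 h 40 min.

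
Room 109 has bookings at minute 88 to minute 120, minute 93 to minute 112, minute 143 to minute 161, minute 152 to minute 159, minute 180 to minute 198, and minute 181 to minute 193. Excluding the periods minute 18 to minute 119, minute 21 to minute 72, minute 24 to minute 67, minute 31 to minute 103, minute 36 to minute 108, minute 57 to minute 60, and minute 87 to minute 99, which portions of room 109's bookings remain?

Merge the first list: minute 88 to minute 120, minute 143 to minute 161, minute 180 to minute 198.
Merge the second list: minute 18 to minute 119.
minute 88 to minute 120 with B removed leaves minute 119 to minute 120.
minute 143 to minute 161 is untouched.
minute 180 to minute 198 is untouched.

minute 119 to minute 120, minute 143 to minute 161, minute 180 to minute 198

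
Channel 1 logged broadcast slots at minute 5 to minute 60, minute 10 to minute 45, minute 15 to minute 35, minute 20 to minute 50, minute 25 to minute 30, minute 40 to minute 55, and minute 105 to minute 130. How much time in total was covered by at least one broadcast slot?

Merged: minute 5 to minute 60, minute 105 to minute 130.
Lengths: 55 minutes + 25 minutes = 80 minutes.

80 minutes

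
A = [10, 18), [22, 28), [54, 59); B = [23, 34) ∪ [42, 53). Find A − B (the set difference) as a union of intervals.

[10, 18) is untouched.
[22, 28) with B removed leaves [22, 23).
[54, 59) is untouched.

[10, 18) ∪ [22, 23) ∪ [54, 59)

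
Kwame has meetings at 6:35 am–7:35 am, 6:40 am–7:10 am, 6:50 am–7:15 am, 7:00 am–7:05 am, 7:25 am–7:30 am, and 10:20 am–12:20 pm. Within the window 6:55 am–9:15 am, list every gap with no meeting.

After merging, the occupied span is 6:35 am–7:35 am, 10:20 am–12:20 pm.
Complement within 6:55 am–9:15 am: 7:35 am–9:15 am.

7:35 am–9:15 am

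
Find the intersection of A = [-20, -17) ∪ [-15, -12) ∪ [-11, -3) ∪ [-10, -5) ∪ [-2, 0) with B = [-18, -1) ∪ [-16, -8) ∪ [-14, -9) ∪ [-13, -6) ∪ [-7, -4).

[-18, -17) ∪ [-15, -12) ∪ [-11, -3) ∪ [-2, -1)

A, merged: [-20, -17), [-15, -12), [-11, -3), [-2, 0).
B, merged: [-18, -1).
[-20, -17) overlaps B on [-18, -17).
[-15, -12) overlaps B on [-15, -12).
[-11, -3) overlaps B on [-11, -3).
[-2, 0) overlaps B on [-2, -1).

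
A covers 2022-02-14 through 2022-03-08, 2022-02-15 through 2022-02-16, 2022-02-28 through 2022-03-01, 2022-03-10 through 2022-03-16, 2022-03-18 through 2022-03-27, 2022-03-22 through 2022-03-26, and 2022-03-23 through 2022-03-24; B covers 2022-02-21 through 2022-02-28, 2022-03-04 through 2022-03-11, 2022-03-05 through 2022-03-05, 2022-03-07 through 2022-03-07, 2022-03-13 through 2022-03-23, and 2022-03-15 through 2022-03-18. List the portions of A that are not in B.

Merge the first list: 2022-02-14 through 2022-03-08, 2022-03-10 through 2022-03-16, 2022-03-18 through 2022-03-27.
Merge the second list: 2022-02-21 through 2022-02-28, 2022-03-04 through 2022-03-11, 2022-03-13 through 2022-03-23.
2022-02-14 through 2022-03-08 minus B → 2022-02-14 through 2022-02-20, 2022-03-01 through 2022-03-03.
2022-03-10 through 2022-03-16 minus B → 2022-03-12 through 2022-03-12.
2022-03-18 through 2022-03-27 minus B → 2022-03-24 through 2022-03-27.

2022-02-14 through 2022-02-20, 2022-03-01 through 2022-03-03, 2022-03-12 through 2022-03-12, 2022-03-24 through 2022-03-27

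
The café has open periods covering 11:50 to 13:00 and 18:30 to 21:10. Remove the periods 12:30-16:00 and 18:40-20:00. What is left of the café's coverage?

11:50–12:30, 18:30–18:40, 20:00–21:10

11:50–13:00 with B removed leaves 11:50–12:30.
18:30–21:10 with B removed leaves 18:30–18:40, 20:00–21:10.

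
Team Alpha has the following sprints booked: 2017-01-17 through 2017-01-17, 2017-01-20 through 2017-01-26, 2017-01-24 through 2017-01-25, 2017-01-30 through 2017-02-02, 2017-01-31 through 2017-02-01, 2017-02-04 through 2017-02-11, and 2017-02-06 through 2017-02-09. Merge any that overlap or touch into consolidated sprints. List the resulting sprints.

2017-01-20 through 2017-01-26 is disjoint → start new block.
2017-01-24 through 2017-01-25 overlaps/touches 2017-01-20 through 2017-01-26 → extend to 2017-01-20 through 2017-01-26.
2017-01-30 through 2017-02-02 is disjoint → start new block.
2017-01-31 through 2017-02-01 overlaps/touches 2017-01-30 through 2017-02-02 → extend to 2017-01-30 through 2017-02-02.
2017-02-04 through 2017-02-11 is disjoint → start new block.
2017-02-06 through 2017-02-09 overlaps/touches 2017-02-04 through 2017-02-11 → extend to 2017-02-04 through 2017-02-11.

2017-01-17 through 2017-01-17, 2017-01-20 through 2017-01-26, 2017-01-30 through 2017-02-02, 2017-02-04 through 2017-02-11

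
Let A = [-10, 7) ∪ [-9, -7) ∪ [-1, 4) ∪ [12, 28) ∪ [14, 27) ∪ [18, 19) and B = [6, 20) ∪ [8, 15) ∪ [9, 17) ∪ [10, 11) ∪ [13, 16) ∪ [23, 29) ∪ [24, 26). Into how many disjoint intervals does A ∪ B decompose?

Merge the first list: [-10, 7), [12, 28).
Merge the second list: [6, 20), [23, 29).
A ∪ B = [-10, 29).
That is 1 disjoint piece.

1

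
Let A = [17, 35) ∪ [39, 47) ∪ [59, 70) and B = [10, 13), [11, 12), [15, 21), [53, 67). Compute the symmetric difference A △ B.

[10, 13) ∪ [15, 17) ∪ [21, 35) ∪ [39, 47) ∪ [53, 59) ∪ [67, 70)

Merge the second list: [10, 13), [15, 21), [53, 67).
A \ B = [21, 35), [39, 47), [67, 70).
B \ A = [10, 13), [15, 17), [53, 59).
Union of the two gives the symmetric difference.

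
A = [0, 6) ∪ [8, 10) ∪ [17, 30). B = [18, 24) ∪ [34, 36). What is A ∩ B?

[0, 6) falls entirely outside B.
[8, 10) falls entirely outside B.
[17, 30) overlaps B on [18, 24).

[18, 24)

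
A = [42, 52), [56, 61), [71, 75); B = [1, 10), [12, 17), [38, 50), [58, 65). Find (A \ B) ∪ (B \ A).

A but not B: [50, 52), [56, 58), [71, 75).
B but not A: [1, 10), [12, 17), [38, 42), [61, 65).
Combining gives A △ B.

[1, 10) ∪ [12, 17) ∪ [38, 42) ∪ [50, 52) ∪ [56, 58) ∪ [61, 65) ∪ [71, 75)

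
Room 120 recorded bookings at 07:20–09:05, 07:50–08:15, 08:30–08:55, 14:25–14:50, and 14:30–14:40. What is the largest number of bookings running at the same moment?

2

Sweep endpoints in order; track running count of active intervals.
Peak of 2 reached at 07:50.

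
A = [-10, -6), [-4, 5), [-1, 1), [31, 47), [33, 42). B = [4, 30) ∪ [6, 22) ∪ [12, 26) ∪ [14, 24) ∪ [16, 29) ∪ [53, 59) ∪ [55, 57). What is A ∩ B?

[4, 5)

First set merges to [-10, -6), [-4, 5), [31, 47).
Second set merges to [4, 30), [53, 59).
[-10, -6) falls entirely outside B.
[-4, 5) overlaps B on [4, 5).
[31, 47) falls entirely outside B.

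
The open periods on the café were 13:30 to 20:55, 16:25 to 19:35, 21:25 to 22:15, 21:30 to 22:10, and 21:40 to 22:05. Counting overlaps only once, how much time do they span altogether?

8 h 15 min

Merged: 13:30–20:55, 21:25–22:15.
Lengths: 7 h 25 min + 50 min = 8 h 15 min.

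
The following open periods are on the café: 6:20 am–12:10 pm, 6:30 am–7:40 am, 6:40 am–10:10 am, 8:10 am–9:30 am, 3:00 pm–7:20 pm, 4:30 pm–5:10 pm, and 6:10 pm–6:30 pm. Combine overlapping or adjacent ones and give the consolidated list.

6:30 am-7:40 am overlaps/touches 6:20 am-12:10 pm → extend to 6:20 am-12:10 pm.
6:40 am-10:10 am overlaps/touches 6:20 am-12:10 pm → extend to 6:20 am-12:10 pm.
8:10 am-9:30 am overlaps/touches 6:20 am-12:10 pm → extend to 6:20 am-12:10 pm.
3:00 pm-7:20 pm is disjoint → start new block.
4:30 pm-5:10 pm overlaps/touches 3:00 pm-7:20 pm → extend to 3:00 pm-7:20 pm.
6:10 pm-6:30 pm overlaps/touches 3:00 pm-7:20 pm → extend to 3:00 pm-7:20 pm.

6:20 am-12:10 pm, 3:00 pm-7:20 pm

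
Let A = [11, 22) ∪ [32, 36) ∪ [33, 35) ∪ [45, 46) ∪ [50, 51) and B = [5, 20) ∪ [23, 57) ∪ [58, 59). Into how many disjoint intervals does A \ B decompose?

Merge the first list: [11, 22), [32, 36), [45, 46), [50, 51).
A \ B = [20, 22).
That is 1 disjoint piece.

1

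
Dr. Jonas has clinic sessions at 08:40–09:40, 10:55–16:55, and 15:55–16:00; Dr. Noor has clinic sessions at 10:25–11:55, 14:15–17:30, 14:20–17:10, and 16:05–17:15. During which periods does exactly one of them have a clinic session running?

08:40-09:40, 10:25-10:55, 11:55-14:15, 16:55-17:30

First set merges to 08:40-09:40, 10:55-16:55.
Second set merges to 10:25-11:55, 14:15-17:30.
Only in the first: 08:40-09:40, 11:55-14:15.
Only in the second: 10:25-10:55, 16:55-17:30.
Together these are the periods covered by exactly one.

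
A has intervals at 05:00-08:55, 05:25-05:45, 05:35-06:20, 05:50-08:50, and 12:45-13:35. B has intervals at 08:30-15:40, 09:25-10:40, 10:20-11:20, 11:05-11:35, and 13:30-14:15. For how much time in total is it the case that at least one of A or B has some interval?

10 h 40 min

Merge the first list: 05:00–08:55, 12:45–13:35.
Merge the second list: 08:30–15:40.
A ∪ B = 05:00–15:40.
Total: 10 h 40 min.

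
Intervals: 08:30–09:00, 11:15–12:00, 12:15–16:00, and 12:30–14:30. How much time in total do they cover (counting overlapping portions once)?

Merged: 08:30-09:00, 11:15-12:00, 12:15-16:00.
Lengths: 30 min + 45 min + 3 h 45 min = 5 h.

5 h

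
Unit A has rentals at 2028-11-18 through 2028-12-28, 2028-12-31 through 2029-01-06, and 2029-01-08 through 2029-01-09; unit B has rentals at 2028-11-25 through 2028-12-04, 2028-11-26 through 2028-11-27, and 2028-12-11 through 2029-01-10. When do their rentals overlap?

2028-11-25 through 2028-12-04, 2028-12-11 through 2028-12-28, 2028-12-31 through 2029-01-06, 2029-01-08 through 2029-01-09

Second set merges to 2028-11-25 through 2028-12-04, 2028-12-11 through 2029-01-10.
2028-11-18 through 2028-12-28 meets the second set on 2028-11-25 through 2028-12-04, 2028-12-11 through 2028-12-28.
2028-12-31 through 2029-01-06 meets the second set on 2028-12-31 through 2029-01-06.
2029-01-08 through 2029-01-09 meets the second set on 2029-01-08 through 2029-01-09.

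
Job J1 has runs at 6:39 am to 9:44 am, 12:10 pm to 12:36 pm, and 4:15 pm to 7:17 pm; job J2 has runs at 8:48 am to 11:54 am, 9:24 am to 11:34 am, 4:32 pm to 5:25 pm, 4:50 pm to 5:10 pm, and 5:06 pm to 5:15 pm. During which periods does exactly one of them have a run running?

B, merged: 8:48 am-11:54 am, 4:32 pm-5:25 pm.
A \ B = 6:39 am-8:48 am, 12:10 pm-12:36 pm, 4:15 pm-4:32 pm, 5:25 pm-7:17 pm.
B \ A = 9:44 am-11:54 am.
Union of the two gives the symmetric difference.

6:39 am-8:48 am, 9:44 am-11:54 am, 12:10 pm-12:36 pm, 4:15 pm-4:32 pm, 5:25 pm-7:17 pm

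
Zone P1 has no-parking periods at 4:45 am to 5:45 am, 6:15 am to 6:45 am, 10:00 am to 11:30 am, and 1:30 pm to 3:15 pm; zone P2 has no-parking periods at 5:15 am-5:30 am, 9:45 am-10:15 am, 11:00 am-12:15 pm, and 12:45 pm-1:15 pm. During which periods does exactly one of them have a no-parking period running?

Only in the first: 4:45 am–5:15 am, 5:30 am–5:45 am, 6:15 am–6:45 am, 10:15 am–11:00 am, 1:30 pm–3:15 pm.
Only in the second: 9:45 am–10:00 am, 11:30 am–12:15 pm, 12:45 pm–1:15 pm.
Together these are the periods covered by exactly one.

4:45 am–5:15 am, 5:30 am–5:45 am, 6:15 am–6:45 am, 9:45 am–10:00 am, 10:15 am–11:00 am, 11:30 am–12:15 pm, 12:45 pm–1:15 pm, 1:30 pm–3:15 pm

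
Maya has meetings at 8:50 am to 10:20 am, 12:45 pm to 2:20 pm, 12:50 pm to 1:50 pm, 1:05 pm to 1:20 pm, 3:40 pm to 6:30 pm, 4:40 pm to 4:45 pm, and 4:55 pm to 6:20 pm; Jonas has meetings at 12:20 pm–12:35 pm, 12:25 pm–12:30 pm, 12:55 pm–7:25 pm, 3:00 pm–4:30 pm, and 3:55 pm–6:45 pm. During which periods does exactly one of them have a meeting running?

8:50 am-10:20 am, 12:20 pm-12:35 pm, 12:45 pm-12:55 pm, 2:20 pm-3:40 pm, 6:30 pm-7:25 pm

First set merges to 8:50 am-10:20 am, 12:45 pm-2:20 pm, 3:40 pm-6:30 pm.
Second set merges to 12:20 pm-12:35 pm, 12:55 pm-7:25 pm.
A \ B = 8:50 am-10:20 am, 12:45 pm-12:55 pm.
B \ A = 12:20 pm-12:35 pm, 2:20 pm-3:40 pm, 6:30 pm-7:25 pm.
Union of the two gives the symmetric difference.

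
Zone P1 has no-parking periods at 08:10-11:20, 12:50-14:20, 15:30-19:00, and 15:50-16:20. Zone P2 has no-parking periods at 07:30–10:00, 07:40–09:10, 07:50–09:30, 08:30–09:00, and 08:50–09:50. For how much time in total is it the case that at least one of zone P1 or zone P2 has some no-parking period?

Merge the first list: 08:10-11:20, 12:50-14:20, 15:30-19:00.
Merge the second list: 07:30-10:00.
A ∪ B = 07:30-11:20, 12:50-14:20, 15:30-19:00.
Total: 3 h 50 min + 1 h 30 min + 3 h 30 min = 8 h 50 min.

8 h 50 min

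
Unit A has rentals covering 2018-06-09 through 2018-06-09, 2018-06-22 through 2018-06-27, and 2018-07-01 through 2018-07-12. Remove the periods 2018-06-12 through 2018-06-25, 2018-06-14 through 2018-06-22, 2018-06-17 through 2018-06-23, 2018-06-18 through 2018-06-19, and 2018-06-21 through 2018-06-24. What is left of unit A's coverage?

2018-06-09 through 2018-06-09, 2018-06-26 through 2018-06-27, 2018-07-01 through 2018-07-12

B, merged: 2018-06-12 through 2018-06-25.
2018-06-09 through 2018-06-09: nothing removed.
2018-06-22 through 2018-06-27 \ B = 2018-06-26 through 2018-06-27.
2018-07-01 through 2018-07-12: nothing removed.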